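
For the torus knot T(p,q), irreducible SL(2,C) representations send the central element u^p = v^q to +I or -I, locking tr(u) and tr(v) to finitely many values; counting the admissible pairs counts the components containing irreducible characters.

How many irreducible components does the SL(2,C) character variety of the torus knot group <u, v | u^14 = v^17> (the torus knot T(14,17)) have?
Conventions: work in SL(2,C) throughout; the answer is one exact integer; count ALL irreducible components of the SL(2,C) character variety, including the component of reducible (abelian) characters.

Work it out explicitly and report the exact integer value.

Gamma = < u, v | u^14 = v^17 > (torus knot T(14,17)); the central element u^14 = v^17 acts as +I or -I in any irreducible SL(2,C) representation.
On an irreducible component, tr(u) is locked at 2*cos(pi*alpha/14) for some alpha in 1..13, and tr(v) at 2*cos(pi*beta/17) for some beta in 1..16.
The two central values (-1)^alpha I and (-1)^beta I must be the same matrix, so alpha and beta share a parity.
Enumerate parity-matched pairs: 7*8 odd-odd plus 6*8 even-even gives 104.
That is 104 components of irreducible characters, and with the reducible (abelian) component the total is 105.

105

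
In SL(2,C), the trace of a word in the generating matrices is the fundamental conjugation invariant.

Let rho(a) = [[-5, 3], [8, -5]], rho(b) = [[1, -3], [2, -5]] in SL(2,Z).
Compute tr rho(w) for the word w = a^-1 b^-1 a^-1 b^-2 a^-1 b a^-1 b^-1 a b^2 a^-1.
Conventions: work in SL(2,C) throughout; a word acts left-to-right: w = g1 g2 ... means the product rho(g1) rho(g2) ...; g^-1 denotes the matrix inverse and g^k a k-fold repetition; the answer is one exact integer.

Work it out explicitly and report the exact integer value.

rho(a^-1) = [[-5, -3], [-8, -5]]
... * rho(b^-1) = [[-5, 3], [-2, 1]]  ->  [[31, -18], [50, -29]]
... * rho(a^-1) = [[-5, -3], [-8, -5]]  ->  [[-11, -3], [-18, -5]]
... * rho(b^-1) = [[-5, 3], [-2, 1]]  ->  [[61, -36], [100, -59]]
... * rho(b^-1) = [[-5, 3], [-2, 1]]  ->  [[-233, 147], [-382, 241]]
... * rho(a^-1) = [[-5, -3], [-8, -5]]  ->  [[-11, -36], [-18, -59]]
... * rho(b) = [[1, -3], [2, -5]]  ->  [[-83, 213], [-136, 349]]
... * rho(a^-1) = [[-5, -3], [-8, -5]]  ->  [[-1289, -816], [-2112, -1337]]
... * rho(b^-1) = [[-5, 3], [-2, 1]]  ->  [[8077, -4683], [13234, -7673]]
... * rho(a) = [[-5, 3], [8, -5]]  ->  [[-77849, 47646], [-127554, 78067]]
... * rho(b) = [[1, -3], [2, -5]]  ->  [[17443, -4683], [28580, -7673]]
... * rho(b) = [[1, -3], [2, -5]]  ->  [[8077, -28914], [13234, -47375]]
... * rho(a^-1) = [[-5, -3], [-8, -5]]  ->  [[190927, 120339], [312830, 197173]]
tr = 190927 + 197173 = 388100

388100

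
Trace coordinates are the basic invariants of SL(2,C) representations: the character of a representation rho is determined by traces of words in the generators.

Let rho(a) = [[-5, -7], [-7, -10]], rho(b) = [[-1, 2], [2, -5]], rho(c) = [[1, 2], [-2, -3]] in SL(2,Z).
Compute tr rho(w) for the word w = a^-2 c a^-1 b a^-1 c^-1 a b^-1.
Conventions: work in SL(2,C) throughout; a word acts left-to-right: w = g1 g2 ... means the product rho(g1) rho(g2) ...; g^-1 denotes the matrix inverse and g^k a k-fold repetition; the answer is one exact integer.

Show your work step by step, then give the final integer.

-10500102

rho(a^-1) = [[-10, 7], [7, -5]]
... * rho(a^-1) = [[-10, 7], [7, -5]]  ->  [[149, -105], [-105, 74]]
... * rho(c) = [[1, 2], [-2, -3]]  ->  [[359, 613], [-253, -432]]
... * rho(a^-1) = [[-10, 7], [7, -5]]  ->  [[701, -552], [-494, 389]]
... * rho(b) = [[-1, 2], [2, -5]]  ->  [[-1805, 4162], [1272, -2933]]
... * rho(a^-1) = [[-10, 7], [7, -5]]  ->  [[47184, -33445], [-33251, 23569]]
... * rho(c^-1) = [[-3, -2], [2, 1]]  ->  [[-208442, -127813], [146891, 90071]]
... * rho(a) = [[-5, -7], [-7, -10]]  ->  [[1936901, 2737224], [-1364952, -1928947]]
... * rho(b^-1) = [[-5, -2], [-2, -1]]  ->  [[-15158953, -6611026], [10682654, 4658851]]
tr = -15158953 + 4658851 = -10500102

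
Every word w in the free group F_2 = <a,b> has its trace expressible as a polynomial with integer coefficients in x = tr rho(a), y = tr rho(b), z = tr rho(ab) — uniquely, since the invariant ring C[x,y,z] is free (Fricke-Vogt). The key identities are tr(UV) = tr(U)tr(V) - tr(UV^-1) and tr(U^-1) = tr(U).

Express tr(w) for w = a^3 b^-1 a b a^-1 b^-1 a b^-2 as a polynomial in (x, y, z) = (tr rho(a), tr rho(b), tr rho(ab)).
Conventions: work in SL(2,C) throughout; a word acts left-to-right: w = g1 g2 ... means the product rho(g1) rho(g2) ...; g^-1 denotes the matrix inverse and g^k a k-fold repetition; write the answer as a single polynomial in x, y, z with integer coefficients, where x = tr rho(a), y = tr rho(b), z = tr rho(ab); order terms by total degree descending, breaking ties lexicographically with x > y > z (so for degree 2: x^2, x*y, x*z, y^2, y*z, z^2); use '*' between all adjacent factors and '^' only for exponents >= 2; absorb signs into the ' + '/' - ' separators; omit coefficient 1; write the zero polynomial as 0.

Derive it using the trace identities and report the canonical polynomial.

tr(a^2) = tr(a) * tr(a) - tr(1) = x^2 - 2
tr(a^3) = tr(a) * tr(a^2) - tr(a) = x^3 - 3*x
tr(a^4) = tr(a) * tr(a^3) - tr(a^2) = x^4 - 4*x^2 + 2
tr(a^5) = tr(a) * tr(a^4) - tr(a^3) = x^5 - 5*x^3 + 5*x
apply: tr(a b a) = tr(a) * tr(b a) - tr(b) = x*z - y
tr(a^2 b a) = tr(a) * tr(a b a) - tr(a b) = x^2*z - x*y - z
apply: tr(a^2 b a^2) = tr(a) * tr(a^2 b a) - tr(a^2 b) = x^3*z - x^2*y - 2*x*z + y
use: tr(a^5 b) = tr(a) * tr(a^2 b a^2) - tr(a^2 b a) = x^4*z - x^3*y - 3*x^2*z + 2*x*y + z
apply: tr(a^3 b^-1 a^2) = tr(a^5) * tr(b) - tr(a^5 b) = x^5*y - x^4*z - 4*x^3*y + 3*x^2*z + 3*x*y - z
tr(b a b a) = tr(b a) * tr(b a) - tr(1)   [split at repeated b] = z^2 - 2
tr(b a b) = tr(b) * tr(a b) - tr(a) = y*z - x
tr(b a^2 b a) = tr(a) * tr(b a b a) - tr(b a b) = x*z^2 - y*z - x
tr(b a^2 b) = tr(b) * tr(a^2 b) - tr(a^2) = x*y*z - x^2 - y^2 + 2
tr(b a^2 b a^2) = tr(a) * tr(b a^2 b a) - tr(b a^2 b) = x^2*z^2 - 2*x*y*z + y^2 - 2
use: tr(a^2 b a^3 b) = tr(a) * tr(b a^2 b a^2) - tr(b a^2 b a) = x^3*z^2 - 2*x^2*y*z + x*y^2 - x*z^2 + y*z - x
use: tr(a^3 b^-1 a^2 b) = tr(a^2 b a^3) * tr(b) - tr(a^2 b a^3 b) = x^4*y*z - x^3*y^2 - x^3*z^2 - x^2*y*z + x*y^2 + x*z^2 + x
tr(a b^-1 a^3 b^-1 a) = tr(a^3 b^-1 a^2) * tr(b) - tr(a^3 b^-1 a^2 b) = x^5*y^2 - 2*x^4*y*z - 3*x^3*y^2 + x^3*z^2 + 4*x^2*y*z + 2*x*y^2 - x*z^2 - y*z - x
tr(a b a^5) = tr(a) * tr(a^3 b a^2) - tr(a^3 b a) = x^5*z - x^4*y - 4*x^3*z + 3*x^2*y + 3*x*z - y
apply: tr(b a b a^3) = tr(a) * tr(a b a b a) - tr(a b a b) = x^2*z^2 - x*y*z - x^2 - z^2 + 2
apply: tr(b a b a^4) = tr(a) * tr(b a b a^3) - tr(b a b a^2) = x^3*z^2 - x^2*y*z - x^3 - 2*x*z^2 + y*z + 3*x
tr(a b a^5 b) = tr(a) * tr(b a b a^4) - tr(b a b a^3) = x^4*z^2 - x^3*y*z - x^4 - 3*x^2*z^2 + 2*x*y*z + 4*x^2 + z^2 - 2
tr(a^3 b^-1 a b a^2) = tr(a b a^5) * tr(b) - tr(a b a^5 b) = x^5*y*z - x^4*y^2 - x^4*z^2 - 3*x^3*y*z + x^4 + 3*x^2*y^2 + 3*x^2*z^2 + x*y*z - 4*x^2 - y^2 - z^2 + 2
tr(a^2 b^2 a) = tr(a) * tr(a b^2 a) - tr(a b^2) = x^2*y*z - x^3 - x*y^2 - y*z + 3*x
apply: tr(b a^4 b) = tr(a) * tr(a^2 b^2 a) - tr(a^2 b^2) = x^3*y*z - x^4 - x^2*y^2 - 2*x*y*z + 4*x^2 + y^2 - 2
apply: tr(a b a^2 b a^3) = tr(a) * tr(b a^4 b a) - tr(b a^4 b) = x^4*z^2 - 2*x^3*y*z + x^2*y^2 - 2*x^2*z^2 + 3*x*y*z - x^2 - y^2 + 2
apply: tr(b a b a b a) = tr(b a) * tr(b a b a) - tr(b^-1 a^-1)   [split at repeated b] = z^3 - 3*z
apply: tr(b a b a b) = tr(b) * tr(a b a b) - tr(a b a) = y*z^2 - x*z - y
tr(b a b a^2 b a) = tr(a) * tr(b a b a b a) - tr(b a b a b) = x*z^3 - y*z^2 - 2*x*z + y
use: tr(b^2 a b) = tr(b) * tr(a b^2) - tr(a b) = y^2*z - x*y - z
apply: tr(b a b a^2 b) = tr(a) * tr(b^2 a b a) - tr(b^2 a b) = x*y*z^2 - x^2*z - y^2*z + z
tr(a b a b a^2 b a) = tr(a) * tr(b a b a^2 b a) - tr(b a b a^2 b) = x^2*z^3 - 2*x*y*z^2 - x^2*z + y^2*z + x*y - z
use: tr(a b a^2 b a^3 b) = tr(a) * tr(a b a b a^2 b a) - tr(a b a b a^2 b) = x^3*z^3 - 2*x^2*y*z^2 - x^3*z + x*y^2*z - x*z^3 + x^2*y + y*z^2 + x*z - y
tr(a^3 b^-1 a b a^2 b) = tr(a b a^2 b a^3) * tr(b) - tr(a b a^2 b a^3 b) = x^4*y*z^2 - 2*x^3*y^2*z - x^3*z^3 + x^2*y^3 + x^3*z + 2*x*y^2*z + x*z^3 - 2*x^2*y - y^3 - y*z^2 - x*z + 3*y
tr(a b^-1 a^3 b^-1 a b a) = tr(a^3 b^-1 a b a^2) * tr(b) - tr(a^3 b^-1 a b a^2 b) = x^5*y^2*z - x^4*y^3 - 2*x^4*y*z^2 - x^3*y^2*z + x^3*z^3 + x^4*y + 2*x^2*y^3 + 3*x^2*y*z^2 - x^3*z - x*y^2*z - x*z^3 - 2*x^2*y + x*z - y
use: tr(b a b a b a^3) = tr(a) * tr(b a b a b a^2) - tr(b a b a b a) = x^2*z^3 - x*y*z^2 - 2*x^2*z - z^3 + x*y + 3*z
apply: tr(a^4 b a b a b) = tr(a) * tr(b a b a b a^3) - tr(b a b a b a^2) = x^3*z^3 - x^2*y*z^2 - 2*x^3*z - 2*x*z^3 + x^2*y + y*z^2 + 5*x*z - y
tr(a b a b a b^-1 a^3) = tr(a^4 b a b a) * tr(b) - tr(a^4 b a b a b) = x^4*y*z^2 - x^3*y^2*z - x^3*z^3 - x^4*y - 2*x^2*y*z^2 + 2*x^3*z + 2*x*y^2*z + 2*x*z^3 + 3*x^2*y - 5*x*z - y
apply: tr(b a b a b a b a) = tr(a b a b a b) * tr(a b) - tr(b a b a)   [split at repeated a] = z^4 - 4*z^2 + 2
use: tr(b a b a b a b) = tr(b) * tr(a b a b a b) - tr(a b a b a) = y*z^3 - x*z^2 - 2*y*z + x
use: tr(a b a b a b a b a) = tr(a) * tr(b a b a b a b a) - tr(b a b a b a b) = x*z^4 - y*z^3 - 3*x*z^2 + 2*y*z + x
tr(a^3 b a b a b a b) = tr(a) * tr(a b a b a b a b a) - tr(a b a b a b a b) = x^2*z^4 - x*y*z^3 - 3*x^2*z^2 - z^4 + 2*x*y*z + x^2 + 4*z^2 - 2
apply: tr(a b a b a b^-1 a^3 b) = tr(a^3 b a b a b a) * tr(b) - tr(a^3 b a b a b a b) = x^3*y*z^3 - x^2*y^2*z^2 - x^2*z^4 - 2*x^3*y*z - x*y*z^3 + x^2*y^2 + 3*x^2*z^2 + y^2*z^2 + z^4 + 3*x*y*z - x^2 - y^2 - 4*z^2 + 2
tr(a b^-1 a^3 b^-1 a b a b) = tr(a b a b a b^-1 a^3) * tr(b) - tr(a b a b a b^-1 a^3 b) = x^4*y^2*z^2 - x^3*y^3*z - 2*x^3*y*z^3 - x^4*y^2 - x^2*y^2*z^2 + x^2*z^4 + 4*x^3*y*z + 2*x*y^3*z + 3*x*y*z^3 + 2*x^2*y^2 - 3*x^2*z^2 - y^2*z^2 - z^4 - 8*x*y*z + x^2 + 4*z^2 - 2
use: tr(b^-1 a b^-1 a^3 b^-1 a b a) = tr(a b^-1 a^3 b^-1 a b a) * tr(b) - tr(a b^-1 a^3 b^-1 a b a b) = x^5*y^3*z - x^4*y^4 - 3*x^4*y^2*z^2 + 3*x^3*y*z^3 + 2*x^4*y^2 + 2*x^2*y^4 + 4*x^2*y^2*z^2 - x^2*z^4 - 5*x^3*y*z - 3*x*y^3*z - 4*x*y*z^3 - 4*x^2*y^2 + 3*x^2*z^2 + y^2*z^2 + z^4 + 9*x*y*z - x^2 - y^2 - 4*z^2 + 2
tr(a^3 b^-1 a b a^-1 b^-1 a b^-1) = tr(b^-1 a b^-1 a^3 b^-1 a b) * tr(a) - tr(b^-1 a b^-1 a^3 b^-1 a b a) = -x^5*y^3*z + x^6*y^2 + x^4*y^4 + 3*x^4*y^2*z^2 - 2*x^5*y*z - 3*x^3*y*z^3 - 5*x^4*y^2 + x^4*z^2 - 2*x^2*y^4 - 4*x^2*y^2*z^2 + x^2*z^4 + 9*x^3*y*z + 3*x*y^3*z + 4*x*y*z^3 + 6*x^2*y^2 - 4*x^2*z^2 - y^2*z^2 - z^4 - 10*x*y*z + y^2 + 4*z^2 - 2
use: tr(a^4 b^-1 a b a b) = tr(a b a b a^4) * tr(b) - tr(a b a b a^4 b) = x^4*y*z^2 - x^3*y^2*z - x^3*z^3 - x^4*y - 2*x^2*y*z^2 + 2*x^3*z + 2*x*y^2*z + 2*x*z^3 + 3*x^2*y - 5*x*z - y
tr(b^-1 a^4 b^-1 a b a) = tr(a^4 b^-1 a b a) * tr(b) - tr(a^4 b^-1 a b a b) = x^5*y^2*z - x^4*y^3 - 2*x^4*y*z^2 - 2*x^3*y^2*z + x^3*z^3 + 2*x^4*y + 3*x^2*y^3 + 5*x^2*y*z^2 - 2*x^3*z - x*y^2*z - 2*x*z^3 - 7*x^2*y - y^3 - y*z^2 + 5*x*z + 3*y
use: tr(a^3 b^-1 a b a^-1 b^-1 a) = tr(b^-1 a^4 b^-1 a b) * tr(a) - tr(b^-1 a^4 b^-1 a b a) = -x^5*y^2*z + x^6*y + x^4*y^3 + 2*x^4*y*z^2 - x^5*z + 2*x^3*y^2*z - x^3*z^3 - 6*x^4*y - 3*x^2*y^3 - 5*x^2*y*z^2 + 5*x^3*z + x*y^2*z + 2*x*z^3 + 10*x^2*y + y^3 + y*z^2 - 6*x*z - 3*y
tr(a^3 b^-1 a b a^-1 b^-1 a b^-2) = tr(a^3 b^-1 a b a^-1 b^-1 a b^-1) * tr(b) - tr(a^3 b^-1 a b a^-1 b^-1 a) = -x^5*y^4*z + x^6*y^3 + x^4*y^5 + 3*x^4*y^3*z^2 - x^5*y^2*z - 3*x^3*y^2*z^3 - x^6*y - 6*x^4*y^3 - x^4*y*z^2 - 2*x^2*y^5 - 4*x^2*y^3*z^2 + x^2*y*z^4 + x^5*z + 7*x^3*y^2*z + x^3*z^3 + 3*x*y^4*z + 4*x*y^2*z^3 + 6*x^4*y + 9*x^2*y^3 + x^2*y*z^2 - y^3*z^2 - y*z^4 - 5*x^3*z - 11*x*y^2*z - 2*x*z^3 - 10*x^2*y + 3*y*z^2 + 6*x*z + y

-x^5*y^4*z + x^6*y^3 + x^4*y^5 + 3*x^4*y^3*z^2 - x^5*y^2*z - 3*x^3*y^2*z^3 - x^6*y - 6*x^4*y^3 - x^4*y*z^2 - 2*x^2*y^5 - 4*x^2*y^3*z^2 + x^2*y*z^4 + x^5*z + 7*x^3*y^2*z + x^3*z^3 + 3*x*y^4*z + 4*x*y^2*z^3 + 6*x^4*y + 9*x^2*y^3 + x^2*y*z^2 - y^3*z^2 - y*z^4 - 5*x^3*z - 11*x*y^2*z - 2*x*z^3 - 10*x^2*y + 3*y*z^2 + 6*x*z + y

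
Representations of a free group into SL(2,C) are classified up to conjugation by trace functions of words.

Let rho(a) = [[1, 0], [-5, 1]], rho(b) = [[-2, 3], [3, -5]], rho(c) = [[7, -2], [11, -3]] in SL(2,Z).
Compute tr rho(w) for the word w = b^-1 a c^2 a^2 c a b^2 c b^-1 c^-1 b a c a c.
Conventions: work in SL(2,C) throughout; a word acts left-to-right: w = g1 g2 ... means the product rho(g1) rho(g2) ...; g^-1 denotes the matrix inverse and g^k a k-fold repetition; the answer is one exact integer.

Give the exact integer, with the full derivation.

106927540540

rho(b^-1) = [[-5, -3], [-3, -2]]
... * rho(a) = [[1, 0], [-5, 1]]  ->  [[10, -3], [7, -2]]
... * rho(c) = [[7, -2], [11, -3]]  ->  [[37, -11], [27, -8]]
... * rho(c) = [[7, -2], [11, -3]]  ->  [[138, -41], [101, -30]]
... * rho(a) = [[1, 0], [-5, 1]]  ->  [[343, -41], [251, -30]]
... * rho(a) = [[1, 0], [-5, 1]]  ->  [[548, -41], [401, -30]]
... * rho(c) = [[7, -2], [11, -3]]  ->  [[3385, -973], [2477, -712]]
... * rho(a) = [[1, 0], [-5, 1]]  ->  [[8250, -973], [6037, -712]]
... * rho(b) = [[-2, 3], [3, -5]]  ->  [[-19419, 29615], [-14210, 21671]]
... * rho(b) = [[-2, 3], [3, -5]]  ->  [[127683, -206332], [93433, -150985]]
... * rho(c) = [[7, -2], [11, -3]]  ->  [[-1375871, 363630], [-1006804, 266089]]
... * rho(b^-1) = [[-5, -3], [-3, -2]]  ->  [[5788465, 3400353], [4235753, 2488234]]
... * rho(c^-1) = [[-3, 2], [-11, 7]]  ->  [[-54769278, 35379401], [-40077833, 25889144]]
... * rho(b) = [[-2, 3], [3, -5]]  ->  [[215676759, -341204839], [157823098, -249679219]]
... * rho(a) = [[1, 0], [-5, 1]]  ->  [[1921700954, -341204839], [1406219193, -249679219]]
... * rho(c) = [[7, -2], [11, -3]]  ->  [[9698653449, -2819787391], [7097062942, -2063400729]]
... * rho(a) = [[1, 0], [-5, 1]]  ->  [[23797590404, -2819787391], [17414066587, -2063400729]]
... * rho(c) = [[7, -2], [11, -3]]  ->  [[135565471527, -39135818635], [99201058090, -28637930987]]
tr = 135565471527 + -28637930987 = 106927540540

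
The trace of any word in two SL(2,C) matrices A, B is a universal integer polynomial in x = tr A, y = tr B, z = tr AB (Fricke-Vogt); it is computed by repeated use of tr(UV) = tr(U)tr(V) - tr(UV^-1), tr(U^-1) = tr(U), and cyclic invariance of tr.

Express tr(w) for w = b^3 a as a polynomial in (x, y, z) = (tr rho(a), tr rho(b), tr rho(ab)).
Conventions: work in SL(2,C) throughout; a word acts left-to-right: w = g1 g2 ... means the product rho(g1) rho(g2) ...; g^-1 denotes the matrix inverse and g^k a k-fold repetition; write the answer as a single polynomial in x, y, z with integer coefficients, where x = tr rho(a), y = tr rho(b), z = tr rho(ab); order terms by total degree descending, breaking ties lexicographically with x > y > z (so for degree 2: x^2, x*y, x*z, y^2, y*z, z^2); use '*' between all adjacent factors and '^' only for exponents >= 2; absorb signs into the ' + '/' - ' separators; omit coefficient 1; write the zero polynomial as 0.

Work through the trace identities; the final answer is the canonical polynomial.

y^2*z - x*y - z

tr(a b^2) = tr(b)*tr(a b) - tr(a)  (reduce the b square) = y*z - x
tr(b^3 a) = tr(b)*tr(a b^2) - tr(a b)  (reduce the b square) = y^2*z - x*y - z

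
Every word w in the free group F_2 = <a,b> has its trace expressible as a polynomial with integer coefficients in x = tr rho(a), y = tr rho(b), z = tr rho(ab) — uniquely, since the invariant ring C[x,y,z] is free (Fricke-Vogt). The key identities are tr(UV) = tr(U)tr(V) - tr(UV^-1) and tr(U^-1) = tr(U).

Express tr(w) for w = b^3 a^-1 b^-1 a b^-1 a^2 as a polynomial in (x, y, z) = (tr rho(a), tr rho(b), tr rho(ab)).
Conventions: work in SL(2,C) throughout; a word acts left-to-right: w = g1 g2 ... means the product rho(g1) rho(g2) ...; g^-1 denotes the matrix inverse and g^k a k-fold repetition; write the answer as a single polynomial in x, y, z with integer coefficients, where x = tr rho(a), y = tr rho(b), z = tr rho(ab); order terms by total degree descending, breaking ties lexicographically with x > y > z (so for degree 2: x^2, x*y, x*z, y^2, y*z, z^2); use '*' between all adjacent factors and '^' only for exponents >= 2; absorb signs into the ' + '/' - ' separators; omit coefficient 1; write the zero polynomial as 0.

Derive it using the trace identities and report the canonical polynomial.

-x^3*y^4*z + x^4*y^3 + x^2*y^5 + 2*x^2*y^3*z^2 - x*y^4*z - x*y^2*z^3 - x^4*y - 5*x^2*y^3 - 2*x^2*y*z^2 + x^3*z + 6*x*y^2*z + x*z^3 + 3*x^2*y - y^3 - y*z^2 - 3*x*z + 3*y

trace(a^2 b) = trace(a) trace(b a) - trace(b) = x*z - y
and trace(a^2) = trace(a) trace(a) - trace(1) = x^2 - 2
trace(b^2 a^2) = trace(b) trace(a^2 b) - trace(a^2) = x*y*z - x^2 - y^2 + 2
and trace(b^2 a) = trace(b) trace(a b) - trace(a) = y*z - x
next, trace(a^3 b^2) = trace(a) trace(b^2 a^2) - trace(b^2 a) = x^2*y*z - x^3 - x*y^2 - y*z + 3*x
and trace(b a^4 b) = trace(a) trace(a^2 b^2 a) - trace(a^2 b^2) = x^3*y*z - x^4 - x^2*y^2 - 2*x*y*z + 4*x^2 + y^2 - 2
trace(b a^3) = trace(a) trace(b a^2) - trace(b a) = x^2*z - x*y - z
and trace(b a^4) = trace(a) trace(b a^3) - trace(b a^2) = x^3*z - x^2*y - 2*x*z + y
trace(a^3 b^3 a) = trace(b) trace(b a^4 b) - trace(b a^4) = x^3*y^2*z - x^4*y - x^2*y^3 - x^3*z - 2*x*y^2*z + 5*x^2*y + y^3 + 2*x*z - 3*y
trace(b a b a) = trace(b a) trace(b a) - trace(1)   [split at repeated b] = z^2 - 2
and trace(a b a^2 b) = trace(a) trace(b a b a) - trace(b a b) = x*z^2 - y*z - x
and trace(a b^2 a b a) = trace(b) trace(a b a^2 b) - trace(a b a^2) = x*y*z^2 - x^2*z - y^2*z + z
trace(a b^2 a b) = trace(b) trace(a b a b) - trace(a b a) = y*z^2 - x*z - y
trace(b a b a^3 b) = trace(a) trace(a b^2 a b a) - trace(a b^2 a b) = x^2*y*z^2 - x^3*z - x*y^2*z - y*z^2 + 2*x*z + y
trace(b a b a^3) = trace(a) trace(a b a b a) - trace(a b a b) = x^2*z^2 - x*y*z - x^2 - z^2 + 2
trace(a^3 b^3 a b) = trace(b) trace(b a b a^3 b) - trace(b a b a^3) = x^2*y^2*z^2 - x^3*y*z - x*y^3*z - x^2*z^2 - y^2*z^2 + 3*x*y*z + x^2 + y^2 + z^2 - 2
trace(b^-1 a^3 b^3 a) = trace(a^3 b^3 a) trace(b) - trace(a^3 b^3 a b) = x^3*y^3*z - x^4*y^2 - x^2*y^4 - x^2*y^2*z^2 - x*y^3*z + 5*x^2*y^2 + x^2*z^2 + y^4 + y^2*z^2 - x*y*z - x^2 - 4*y^2 - z^2 + 2
trace(a^2 b^3 a^-1 b^-1 a) = trace(b^-1 a^3 b^3) trace(a) - trace(b^-1 a^3 b^3 a) = -x^3*y^3*z + x^4*y^2 + x^2*y^4 + x^2*y^2*z^2 + x^3*y*z + x*y^3*z - x^4 - 6*x^2*y^2 - x^2*z^2 - y^4 - y^2*z^2 + 4*x^2 + 4*y^2 + z^2 - 2
next, trace(b^2 a^2 b) = trace(b) trace(a^2 b^2) - trace(a^2 b) = x*y^2*z - x^2*y - y^3 - x*z + 3*y
trace(b a^2 b^3) = trace(b) trace(b^2 a^2 b) - trace(b^2 a^2) = x*y^3*z - x^2*y^2 - y^4 - 2*x*y*z + x^2 + 4*y^2 - 2
trace(b^2 a b a^2 b) = trace(b) trace(b a b a^2 b) - trace(b a b a^2) = x*y^2*z^2 - x^2*y*z - y^3*z - x*z^2 + 2*y*z + x
next, trace(b a b a^2 b^3) = trace(b) trace(b^2 a b a^2 b) - trace(b^2 a b a^2) = x*y^3*z^2 - x^2*y^2*z - y^4*z - 2*x*y*z^2 + x^2*z + 3*y^2*z + x*y - z
next, trace(a b a b a b) = trace(b a b a) trace(b a) - trace(a b)   [split at repeated b] = z^3 - 3*z
next, trace(a b a b a b^2) = trace(b) trace(a b a b a b) - trace(a b a b a) = y*z^3 - x*z^2 - 2*y*z + x
and trace(b^3 a b a b a) = trace(b) trace(a b a b a b^2) - trace(a b a b a b) = y^2*z^3 - x*y*z^2 - 2*y^2*z - z^3 + x*y + 3*z
trace(a b a b^3) = trace(b) trace(b a b a b) - trace(b a b a) = y^2*z^2 - x*y*z - y^2 - z^2 + 2
trace(b^3 a b a b) = trace(b) trace(a b a b^3) - trace(a b a b^2) = y^3*z^2 - x*y^2*z - y^3 - 2*y*z^2 + x*z + 3*y
and trace(b a b a^2 b^3 a) = trace(a) trace(b^3 a b a b a) - trace(b^3 a b a b) = x*y^2*z^3 - x^2*y*z^2 - y^3*z^2 - x*y^2*z - x*z^3 + x^2*y + y^3 + 2*y*z^2 + 2*x*z - 3*y
trace(a b a^2 b^3 a^-1 b) = trace(b a b a^2 b^3) trace(a) - trace(b a b a^2 b^3 a) = x^2*y^3*z^2 - x^3*y^2*z - x*y^4*z - x*y^2*z^3 - x^2*y*z^2 + y^3*z^2 + x^3*z + 4*x*y^2*z + x*z^3 - y^3 - 2*y*z^2 - 3*x*z + 3*y
trace(a^2 b^3 a^-1 b^-1 a b) = trace(a b a^2 b^3 a^-1) trace(b) - trace(a b a^2 b^3 a^-1 b) = -x^2*y^3*z^2 + x^3*y^2*z + 2*x*y^4*z + x*y^2*z^3 - x^2*y^3 + x^2*y*z^2 - y^5 - y^3*z^2 - x^3*z - 6*x*y^2*z - x*z^3 + x^2*y + 5*y^3 + 2*y*z^2 + 3*x*z - 5*y
trace(b^3 a^-1 b^-1 a b^-1 a^2) = trace(a^2 b^3 a^-1 b^-1 a) trace(b) - trace(a^2 b^3 a^-1 b^-1 a b) = -x^3*y^4*z + x^4*y^3 + x^2*y^5 + 2*x^2*y^3*z^2 - x*y^4*z - x*y^2*z^3 - x^4*y - 5*x^2*y^3 - 2*x^2*y*z^2 + x^3*z + 6*x*y^2*z + x*z^3 + 3*x^2*y - y^3 - y*z^2 - 3*x*z + 3*y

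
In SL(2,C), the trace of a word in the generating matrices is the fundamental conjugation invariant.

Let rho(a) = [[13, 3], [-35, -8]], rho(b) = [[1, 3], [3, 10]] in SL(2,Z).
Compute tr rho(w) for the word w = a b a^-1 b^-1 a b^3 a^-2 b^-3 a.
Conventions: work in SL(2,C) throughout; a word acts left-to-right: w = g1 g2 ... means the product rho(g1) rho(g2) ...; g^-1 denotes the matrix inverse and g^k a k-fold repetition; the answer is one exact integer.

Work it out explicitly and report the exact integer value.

458263778356478

rho(a) = [[13, 3], [-35, -8]]
... * rho(b) = [[1, 3], [3, 10]]  ->  [[22, 69], [-59, -185]]
... * rho(a^-1) = [[-8, -3], [35, 13]]  ->  [[2239, 831], [-6003, -2228]]
... * rho(b^-1) = [[10, -3], [-3, 1]]  ->  [[19897, -5886], [-53346, 15781]]
... * rho(a) = [[13, 3], [-35, -8]]  ->  [[464671, 106779], [-1245833, -286286]]
... * rho(b) = [[1, 3], [3, 10]]  ->  [[785008, 2461803], [-2104691, -6600359]]
... * rho(b) = [[1, 3], [3, 10]]  ->  [[8170417, 26973054], [-21905768, -72317663]]
... * rho(b) = [[1, 3], [3, 10]]  ->  [[89089579, 294241791], [-238858757, -788893934]]
... * rho(a^-1) = [[-8, -3], [35, 13]]  ->  [[9585746053, 3557874546], [-25700417634, -9539044871]]
... * rho(a^-1) = [[-8, -3], [35, 13]]  ->  [[47839640686, 17495130939], [-128263229413, -46906330421]]
... * rho(b^-1) = [[10, -3], [-3, 1]]  ->  [[425911014043, -126023791119], [-1141913302867, 337883357818]]
... * rho(b^-1) = [[10, -3], [-3, 1]]  ->  [[4637181513787, -1403756833248], [-12432783102124, 3763623266419]]
... * rho(b^-1) = [[10, -3], [-3, 1]]  ->  [[50583085637614, -15315301374609], [-135618700820497, 41061972572791]]
... * rho(a) = [[13, 3], [-35, -8]]  ->  [[1193615661400297, 274271667909714], [-3200212150714146, -735351883043819]]
tr = 1193615661400297 + -735351883043819 = 458263778356478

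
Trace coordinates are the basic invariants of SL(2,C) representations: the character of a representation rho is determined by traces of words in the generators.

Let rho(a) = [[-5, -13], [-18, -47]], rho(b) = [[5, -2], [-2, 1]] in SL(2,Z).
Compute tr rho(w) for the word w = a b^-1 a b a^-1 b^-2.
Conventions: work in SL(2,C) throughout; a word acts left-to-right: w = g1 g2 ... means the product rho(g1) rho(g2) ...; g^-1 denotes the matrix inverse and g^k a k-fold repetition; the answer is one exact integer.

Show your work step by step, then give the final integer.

rho(a) = [[-5, -13], [-18, -47]]
... * rho(b^-1) = [[1, 2], [2, 5]]  ->  [[-31, -75], [-112, -271]]
... * rho(a) = [[-5, -13], [-18, -47]]  ->  [[1505, 3928], [5438, 14193]]
... * rho(b) = [[5, -2], [-2, 1]]  ->  [[-331, 918], [-1196, 3317]]
... * rho(a^-1) = [[-47, 13], [18, -5]]  ->  [[32081, -8893], [115918, -32133]]
... * rho(b^-1) = [[1, 2], [2, 5]]  ->  [[14295, 19697], [51652, 71171]]
... * rho(b^-1) = [[1, 2], [2, 5]]  ->  [[53689, 127075], [193994, 459159]]
tr = 53689 + 459159 = 512848

512848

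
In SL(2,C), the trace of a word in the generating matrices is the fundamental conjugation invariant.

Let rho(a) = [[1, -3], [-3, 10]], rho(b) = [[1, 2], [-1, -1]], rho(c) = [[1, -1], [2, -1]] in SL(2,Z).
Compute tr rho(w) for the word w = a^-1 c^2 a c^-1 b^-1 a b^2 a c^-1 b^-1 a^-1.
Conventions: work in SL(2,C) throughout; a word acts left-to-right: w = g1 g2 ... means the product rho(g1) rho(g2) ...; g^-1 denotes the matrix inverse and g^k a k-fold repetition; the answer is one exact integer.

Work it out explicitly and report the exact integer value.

14483

rho(a^-1) = [[10, 3], [3, 1]]
... * rho(c) = [[1, -1], [2, -1]]  ->  [[16, -13], [5, -4]]
... * rho(c) = [[1, -1], [2, -1]]  ->  [[-10, -3], [-3, -1]]
... * rho(a) = [[1, -3], [-3, 10]]  ->  [[-1, 0], [0, -1]]
... * rho(c^-1) = [[-1, 1], [-2, 1]]  ->  [[1, -1], [2, -1]]
... * rho(b^-1) = [[-1, -2], [1, 1]]  ->  [[-2, -3], [-3, -5]]
... * rho(a) = [[1, -3], [-3, 10]]  ->  [[7, -24], [12, -41]]
... * rho(b) = [[1, 2], [-1, -1]]  ->  [[31, 38], [53, 65]]
... * rho(b) = [[1, 2], [-1, -1]]  ->  [[-7, 24], [-12, 41]]
... * rho(a) = [[1, -3], [-3, 10]]  ->  [[-79, 261], [-135, 446]]
... * rho(c^-1) = [[-1, 1], [-2, 1]]  ->  [[-443, 182], [-757, 311]]
... * rho(b^-1) = [[-1, -2], [1, 1]]  ->  [[625, 1068], [1068, 1825]]
... * rho(a^-1) = [[10, 3], [3, 1]]  ->  [[9454, 2943], [16155, 5029]]
tr = 9454 + 5029 = 14483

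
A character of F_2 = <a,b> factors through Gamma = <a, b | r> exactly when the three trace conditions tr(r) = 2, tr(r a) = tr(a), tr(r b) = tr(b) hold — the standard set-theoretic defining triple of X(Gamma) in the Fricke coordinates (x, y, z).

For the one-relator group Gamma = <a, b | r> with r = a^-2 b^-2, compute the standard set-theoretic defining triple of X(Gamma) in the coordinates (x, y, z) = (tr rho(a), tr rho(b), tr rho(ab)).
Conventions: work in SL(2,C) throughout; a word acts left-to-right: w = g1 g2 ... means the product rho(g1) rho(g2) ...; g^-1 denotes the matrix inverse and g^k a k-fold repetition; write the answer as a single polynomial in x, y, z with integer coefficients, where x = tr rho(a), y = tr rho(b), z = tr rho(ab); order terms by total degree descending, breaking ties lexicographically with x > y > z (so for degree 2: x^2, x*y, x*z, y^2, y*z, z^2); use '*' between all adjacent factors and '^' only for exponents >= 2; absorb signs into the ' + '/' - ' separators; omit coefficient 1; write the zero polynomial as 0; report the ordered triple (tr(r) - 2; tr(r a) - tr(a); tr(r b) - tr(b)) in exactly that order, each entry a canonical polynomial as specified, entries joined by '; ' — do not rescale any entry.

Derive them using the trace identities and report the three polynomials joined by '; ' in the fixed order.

x*y*z - x^2 - y^2; y*z - 2*x; x*z - 2*y

use: trace(b^-1) = trace(b) = y
apply: trace(b^-2) = trace(b^-1) trace(b) - trace(1)  (eliminate b^-1) = y^2 - 2
apply: trace(b^-1 a) = trace(a) trace(b) - trace(a b)  (eliminate b^-1) = x*y - z
apply: trace(b^-2 a) = trace(b^-1 a) trace(b) - trace(b^-1 a b)  (eliminate b^-1) = x*y^2 - y*z - x
apply: trace(b^-2 a^-1) = trace(b^-2) trace(a) - trace(b^-2 a)  (eliminate a^-1) = y*z - x
use: trace(a^-2 b^-2) = trace(b^-2 a^-1) trace(a) - trace(b^-2)  (eliminate a^-1) = x*y*z - x^2 - y^2 + 2
use: trace(a^-2) = trace(a^-1) trace(a) - trace(1) = x^2 - 2
trace(a^-2 b) = trace(a^-1 b) trace(a) - trace(a^-1 b a) = x^2*y - x*z - y
use: trace(a^-2 b^-1) = trace(a^-2) trace(b) - trace(a^-2 b) = x*z - y
assemble the triple (trace(r) - 2; trace(r a) - x; trace(r b) - y)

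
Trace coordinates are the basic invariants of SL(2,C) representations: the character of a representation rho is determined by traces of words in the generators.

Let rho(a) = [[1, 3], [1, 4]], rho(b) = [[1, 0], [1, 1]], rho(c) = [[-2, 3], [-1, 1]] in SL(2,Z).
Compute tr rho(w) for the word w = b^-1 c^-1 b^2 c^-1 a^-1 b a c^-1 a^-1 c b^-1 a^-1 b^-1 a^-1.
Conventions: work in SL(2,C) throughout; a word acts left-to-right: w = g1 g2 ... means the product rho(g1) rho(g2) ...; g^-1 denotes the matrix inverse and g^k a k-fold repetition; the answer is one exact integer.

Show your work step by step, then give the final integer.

rho(b^-1) = [[1, 0], [-1, 1]]
... * rho(c^-1) = [[1, -3], [1, -2]]  ->  [[1, -3], [0, 1]]
... * rho(b) = [[1, 0], [1, 1]]  ->  [[-2, -3], [1, 1]]
... * rho(b) = [[1, 0], [1, 1]]  ->  [[-5, -3], [2, 1]]
... * rho(c^-1) = [[1, -3], [1, -2]]  ->  [[-8, 21], [3, -8]]
... * rho(a^-1) = [[4, -3], [-1, 1]]  ->  [[-53, 45], [20, -17]]
... * rho(b) = [[1, 0], [1, 1]]  ->  [[-8, 45], [3, -17]]
... * rho(a) = [[1, 3], [1, 4]]  ->  [[37, 156], [-14, -59]]
... * rho(c^-1) = [[1, -3], [1, -2]]  ->  [[193, -423], [-73, 160]]
... * rho(a^-1) = [[4, -3], [-1, 1]]  ->  [[1195, -1002], [-452, 379]]
... * rho(c) = [[-2, 3], [-1, 1]]  ->  [[-1388, 2583], [525, -977]]
... * rho(b^-1) = [[1, 0], [-1, 1]]  ->  [[-3971, 2583], [1502, -977]]
... * rho(a^-1) = [[4, -3], [-1, 1]]  ->  [[-18467, 14496], [6985, -5483]]
... * rho(b^-1) = [[1, 0], [-1, 1]]  ->  [[-32963, 14496], [12468, -5483]]
... * rho(a^-1) = [[4, -3], [-1, 1]]  ->  [[-146348, 113385], [55355, -42887]]
tr = -146348 + -42887 = -189235

-189235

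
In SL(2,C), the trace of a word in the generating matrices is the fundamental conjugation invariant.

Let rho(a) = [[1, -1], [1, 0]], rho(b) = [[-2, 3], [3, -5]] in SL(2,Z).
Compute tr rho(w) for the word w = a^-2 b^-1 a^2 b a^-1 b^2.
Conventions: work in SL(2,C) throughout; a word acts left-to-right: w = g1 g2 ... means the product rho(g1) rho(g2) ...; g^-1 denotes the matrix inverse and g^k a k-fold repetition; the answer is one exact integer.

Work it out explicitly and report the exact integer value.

rho(a^-1) = [[0, 1], [-1, 1]]
... * rho(a^-1) = [[0, 1], [-1, 1]]  ->  [[-1, 1], [-1, 0]]
... * rho(b^-1) = [[-5, -3], [-3, -2]]  ->  [[2, 1], [5, 3]]
... * rho(a) = [[1, -1], [1, 0]]  ->  [[3, -2], [8, -5]]
... * rho(a) = [[1, -1], [1, 0]]  ->  [[1, -3], [3, -8]]
... * rho(b) = [[-2, 3], [3, -5]]  ->  [[-11, 18], [-30, 49]]
... * rho(a^-1) = [[0, 1], [-1, 1]]  ->  [[-18, 7], [-49, 19]]
... * rho(b) = [[-2, 3], [3, -5]]  ->  [[57, -89], [155, -242]]
... * rho(b) = [[-2, 3], [3, -5]]  ->  [[-381, 616], [-1036, 1675]]
tr = -381 + 1675 = 1294

1294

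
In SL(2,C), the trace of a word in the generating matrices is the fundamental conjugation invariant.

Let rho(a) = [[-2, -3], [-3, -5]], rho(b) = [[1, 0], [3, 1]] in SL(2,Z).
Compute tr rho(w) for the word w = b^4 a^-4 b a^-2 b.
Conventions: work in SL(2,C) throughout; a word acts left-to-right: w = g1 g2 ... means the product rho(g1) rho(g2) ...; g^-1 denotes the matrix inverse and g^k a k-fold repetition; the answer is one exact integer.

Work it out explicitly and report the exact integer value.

201773

rho(b) = [[1, 0], [3, 1]]
... * rho(b) = [[1, 0], [3, 1]]  ->  [[1, 0], [6, 1]]
... * rho(b) = [[1, 0], [3, 1]]  ->  [[1, 0], [9, 1]]
... * rho(b) = [[1, 0], [3, 1]]  ->  [[1, 0], [12, 1]]
... * rho(a^-1) = [[-5, 3], [3, -2]]  ->  [[-5, 3], [-57, 34]]
... * rho(a^-1) = [[-5, 3], [3, -2]]  ->  [[34, -21], [387, -239]]
... * rho(a^-1) = [[-5, 3], [3, -2]]  ->  [[-233, 144], [-2652, 1639]]
... * rho(a^-1) = [[-5, 3], [3, -2]]  ->  [[1597, -987], [18177, -11234]]
... * rho(b) = [[1, 0], [3, 1]]  ->  [[-1364, -987], [-15525, -11234]]
... * rho(a^-1) = [[-5, 3], [3, -2]]  ->  [[3859, -2118], [43923, -24107]]
... * rho(a^-1) = [[-5, 3], [3, -2]]  ->  [[-25649, 15813], [-291936, 179983]]
... * rho(b) = [[1, 0], [3, 1]]  ->  [[21790, 15813], [248013, 179983]]
tr = 21790 + 179983 = 201773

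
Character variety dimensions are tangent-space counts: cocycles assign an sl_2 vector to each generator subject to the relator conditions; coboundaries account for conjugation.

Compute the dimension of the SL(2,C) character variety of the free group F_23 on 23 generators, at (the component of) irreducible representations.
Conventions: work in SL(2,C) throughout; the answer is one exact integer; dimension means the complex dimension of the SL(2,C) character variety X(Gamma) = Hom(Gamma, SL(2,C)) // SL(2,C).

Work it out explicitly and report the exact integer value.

Here Gamma is free of rank 23 — no relator constrains a cocycle.
So Z^1 = (sl_2)^23 in full: dim Z^1 = 69.
Irreducibility makes the coboundary map sl_2 -> Z^1 injective (trivial centralizer), so dim B^1 = 3.
Therefore dim X = 69 - 3 = 66.

66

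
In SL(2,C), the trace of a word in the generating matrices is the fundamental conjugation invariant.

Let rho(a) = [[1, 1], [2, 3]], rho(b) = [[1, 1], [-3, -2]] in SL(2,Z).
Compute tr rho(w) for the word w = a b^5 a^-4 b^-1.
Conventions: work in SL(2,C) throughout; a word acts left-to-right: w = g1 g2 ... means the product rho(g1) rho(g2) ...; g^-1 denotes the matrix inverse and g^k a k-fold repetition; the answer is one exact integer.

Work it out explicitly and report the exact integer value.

rho(a) = [[1, 1], [2, 3]]
... * rho(b) = [[1, 1], [-3, -2]]  ->  [[-2, -1], [-7, -4]]
... * rho(b) = [[1, 1], [-3, -2]]  ->  [[1, 0], [5, 1]]
... * rho(b) = [[1, 1], [-3, -2]]  ->  [[1, 1], [2, 3]]
... * rho(b) = [[1, 1], [-3, -2]]  ->  [[-2, -1], [-7, -4]]
... * rho(b) = [[1, 1], [-3, -2]]  ->  [[1, 0], [5, 1]]
... * rho(a^-1) = [[3, -1], [-2, 1]]  ->  [[3, -1], [13, -4]]
... * rho(a^-1) = [[3, -1], [-2, 1]]  ->  [[11, -4], [47, -17]]
... * rho(a^-1) = [[3, -1], [-2, 1]]  ->  [[41, -15], [175, -64]]
... * rho(a^-1) = [[3, -1], [-2, 1]]  ->  [[153, -56], [653, -239]]
... * rho(b^-1) = [[-2, -1], [3, 1]]  ->  [[-474, -209], [-2023, -892]]
tr = -474 + -892 = -1366

-1366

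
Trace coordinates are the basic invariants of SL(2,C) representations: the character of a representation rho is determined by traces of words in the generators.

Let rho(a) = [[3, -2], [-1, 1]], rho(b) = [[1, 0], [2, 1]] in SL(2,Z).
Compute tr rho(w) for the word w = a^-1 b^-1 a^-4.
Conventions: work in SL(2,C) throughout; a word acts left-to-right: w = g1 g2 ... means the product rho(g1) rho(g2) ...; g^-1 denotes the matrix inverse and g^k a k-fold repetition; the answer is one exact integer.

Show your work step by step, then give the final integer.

-112

rho(a^-1) = [[1, 2], [1, 3]]
... * rho(b^-1) = [[1, 0], [-2, 1]]  ->  [[-3, 2], [-5, 3]]
... * rho(a^-1) = [[1, 2], [1, 3]]  ->  [[-1, 0], [-2, -1]]
... * rho(a^-1) = [[1, 2], [1, 3]]  ->  [[-1, -2], [-3, -7]]
... * rho(a^-1) = [[1, 2], [1, 3]]  ->  [[-3, -8], [-10, -27]]
... * rho(a^-1) = [[1, 2], [1, 3]]  ->  [[-11, -30], [-37, -101]]
tr = -11 + -101 = -112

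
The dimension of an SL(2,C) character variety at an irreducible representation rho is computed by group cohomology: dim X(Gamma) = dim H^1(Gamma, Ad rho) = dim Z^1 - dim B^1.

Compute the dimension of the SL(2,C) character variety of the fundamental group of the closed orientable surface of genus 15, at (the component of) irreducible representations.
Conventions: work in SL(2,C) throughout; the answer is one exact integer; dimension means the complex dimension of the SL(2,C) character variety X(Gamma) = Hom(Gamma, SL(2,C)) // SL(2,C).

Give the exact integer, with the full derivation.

84

Gamma = pi_1(Sigma_15) = < a_1, b_1, ..., a_15, b_15 | prod [a_i, b_i] > has 2g = 30 generators and 1 relator.
Before the relator condition, cocycle space has dim 3*30 = 90.
H^2 = coker(d_2) is dual to H^0 = 0 at irreducible rho (Poincare duality), so d_2 is onto: dim Z^1 = 87.
Coboundaries contribute dim B^1 = 3 (injective at irreducible rho).
dim X = dim H^1 = 87 - 3 = 84.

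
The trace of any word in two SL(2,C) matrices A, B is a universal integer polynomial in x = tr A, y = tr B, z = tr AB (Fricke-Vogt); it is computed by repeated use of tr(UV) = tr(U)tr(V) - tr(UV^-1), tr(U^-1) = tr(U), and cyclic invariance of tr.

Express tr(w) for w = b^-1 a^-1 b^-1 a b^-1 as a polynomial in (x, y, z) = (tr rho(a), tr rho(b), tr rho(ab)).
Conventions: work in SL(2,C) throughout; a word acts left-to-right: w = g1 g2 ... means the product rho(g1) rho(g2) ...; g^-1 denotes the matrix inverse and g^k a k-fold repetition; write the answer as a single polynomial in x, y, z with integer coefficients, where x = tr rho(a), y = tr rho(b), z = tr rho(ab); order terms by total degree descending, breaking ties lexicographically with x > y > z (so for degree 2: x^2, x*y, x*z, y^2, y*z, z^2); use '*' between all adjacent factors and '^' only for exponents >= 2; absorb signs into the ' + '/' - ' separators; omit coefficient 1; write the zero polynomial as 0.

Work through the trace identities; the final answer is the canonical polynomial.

tr(b^-1) = tr(b) = y
tr(a b a) = tr(a) * tr(b a) - tr(b) = x*z - y
tr(a b a b) = tr(b a) * tr(b a) - tr(1)   [split at repeated b] = z^2 - 2
tr(b a b^-1 a) = tr(a b a) * tr(b) - tr(a b a b) = x*y*z - y^2 - z^2 + 2
tr(a b^-1 a^-1 b) = tr(b a b^-1) * tr(a) - tr(b a b^-1 a) = -x*y*z + x^2 + y^2 + z^2 - 2
tr(a^-1 b^-1 a b^-1) = tr(a b^-1 a^-1) * tr(b) - tr(a b^-1 a^-1 b) = x*y*z - x^2 - z^2 + 2
tr(b^-1 a^-1 b^-1 a b^-1) = tr(a^-1 b^-1 a b^-1) * tr(b) - tr(a^-1 b^-1 a) = x*y^2*z - x^2*y - y*z^2 + y

x*y^2*z - x^2*y - y*z^2 + y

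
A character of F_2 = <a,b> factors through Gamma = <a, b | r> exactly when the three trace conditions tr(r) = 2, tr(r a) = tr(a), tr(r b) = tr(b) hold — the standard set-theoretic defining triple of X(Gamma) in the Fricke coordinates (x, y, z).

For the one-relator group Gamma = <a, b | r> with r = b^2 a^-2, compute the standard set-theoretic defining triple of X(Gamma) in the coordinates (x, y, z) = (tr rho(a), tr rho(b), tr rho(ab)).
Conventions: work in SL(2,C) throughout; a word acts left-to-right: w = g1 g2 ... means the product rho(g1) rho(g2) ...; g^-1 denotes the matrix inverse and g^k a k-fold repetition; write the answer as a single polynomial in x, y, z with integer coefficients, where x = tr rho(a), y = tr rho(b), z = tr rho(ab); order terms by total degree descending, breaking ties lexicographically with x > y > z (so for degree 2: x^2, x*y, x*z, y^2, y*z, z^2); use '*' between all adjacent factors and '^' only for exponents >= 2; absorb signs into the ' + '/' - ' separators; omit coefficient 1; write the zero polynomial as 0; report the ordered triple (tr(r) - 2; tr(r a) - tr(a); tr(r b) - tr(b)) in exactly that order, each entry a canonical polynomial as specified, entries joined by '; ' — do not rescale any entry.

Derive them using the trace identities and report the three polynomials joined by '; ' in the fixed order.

reduce: trace(b^2) = trace(b) trace(b) - trace(1) = y^2 - 2
trace(b^2 a) = trace(b) trace(a b) - trace(a) = y*z - x
reduce: trace(b^2 a^-1) = trace(b^2) trace(a) - trace(b^2 a) = x*y^2 - y*z - x
trace(b^2 a^-2) = trace(b^2 a^-1) trace(a) - trace(b^2) = x^2*y^2 - x*y*z - x^2 - y^2 + 2
trace(b^3) = trace(b) trace(b^2) - trace(b) = y^3 - 3*y
trace(b^3 a) = trace(b) trace(b a b) - trace(b a) = y^2*z - x*y - z
trace(b^3 a^-1) = trace(b^3) trace(a) - trace(b^3 a) = x*y^3 - y^2*z - 2*x*y + z
trace(b^2 a^-2 b) = trace(b^3 a^-1) trace(a) - trace(b^3) = x^2*y^3 - x*y^2*z - 2*x^2*y - y^3 + x*z + 3*y
assemble the triple (trace(r) - 2; trace(r a) - x; trace(r b) - y)

x^2*y^2 - x*y*z - x^2 - y^2; x*y^2 - y*z - 2*x; x^2*y^3 - x*y^2*z - 2*x^2*y - y^3 + x*z + 2*y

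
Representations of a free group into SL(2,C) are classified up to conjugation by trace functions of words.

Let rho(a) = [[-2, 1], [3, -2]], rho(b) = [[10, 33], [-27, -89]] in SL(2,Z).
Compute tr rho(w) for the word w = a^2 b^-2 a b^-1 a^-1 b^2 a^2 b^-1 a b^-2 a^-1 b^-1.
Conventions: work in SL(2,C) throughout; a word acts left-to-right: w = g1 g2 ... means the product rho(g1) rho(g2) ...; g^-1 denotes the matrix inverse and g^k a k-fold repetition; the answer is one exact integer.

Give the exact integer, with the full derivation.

12007792367691168065

rho(a) = [[-2, 1], [3, -2]]
... * rho(a) = [[-2, 1], [3, -2]]  ->  [[7, -4], [-12, 7]]
... * rho(b^-1) = [[-89, -33], [27, 10]]  ->  [[-731, -271], [1257, 466]]
... * rho(b^-1) = [[-89, -33], [27, 10]]  ->  [[57742, 21413], [-99291, -36821]]
... * rho(a) = [[-2, 1], [3, -2]]  ->  [[-51245, 14916], [88119, -25649]]
... * rho(b^-1) = [[-89, -33], [27, 10]]  ->  [[4963537, 1840245], [-8535114, -3164417]]
... * rho(a^-1) = [[-2, -1], [-3, -2]]  ->  [[-15447809, -8644027], [26563479, 14863948]]
... * rho(b) = [[10, 33], [-27, -89]]  ->  [[78910639, 259540706], [-135691806, -446296565]]
... * rho(b) = [[10, 33], [-27, -89]]  ->  [[-6218492672, -20495071747], [10693089195, 35242564687]]
... * rho(a) = [[-2, 1], [3, -2]]  ->  [[-49048229897, 34771650822], [84341515671, -59792040179]]
... * rho(a) = [[-2, 1], [3, -2]]  ->  [[202411412260, -118591531541], [-348059151879, 203925596029]]
... * rho(b^-1) = [[-89, -33], [27, 10]]  ->  [[-21216587042747, -7865491919990], [36483255610014, 13525207972297]]
... * rho(a) = [[-2, 1], [3, -2]]  ->  [[18836698325524, -5485603202767], [-32390887303137, 9432839665420]]
... * rho(b^-1) = [[-89, -33], [27, 10]]  ->  [[-1824577437446345, -676467076769962], [3137475640945533, 1163227677657721]]
... * rho(b^-1) = [[-89, -33], [27, 10]]  ->  [[144122780859935731, 53446384668029765], [-247828184747393970, -91904419374625379]]
... * rho(a^-1) = [[-2, -1], [-3, -2]]  ->  [[-448584715723960757, -251015550195995261], [771369627618664077, 431637023496644728]]
... * rho(b^-1) = [[-89, -33], [27, 10]]  ->  [[33146619844140635326, 12293140116930752371], [-56997697223651695197, -21138827476449467261]]
tr = 33146619844140635326 + -21138827476449467261 = 12007792367691168065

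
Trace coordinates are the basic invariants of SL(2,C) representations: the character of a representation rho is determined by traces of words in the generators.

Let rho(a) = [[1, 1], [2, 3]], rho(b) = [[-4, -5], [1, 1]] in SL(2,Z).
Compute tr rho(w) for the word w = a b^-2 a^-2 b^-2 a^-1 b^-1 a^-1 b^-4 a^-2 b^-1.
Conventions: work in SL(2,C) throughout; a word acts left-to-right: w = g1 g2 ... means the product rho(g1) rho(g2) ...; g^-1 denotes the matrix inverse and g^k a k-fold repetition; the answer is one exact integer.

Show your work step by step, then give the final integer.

rho(a) = [[1, 1], [2, 3]]
... * rho(b^-1) = [[1, 5], [-1, -4]]  ->  [[0, 1], [-1, -2]]
... * rho(b^-1) = [[1, 5], [-1, -4]]  ->  [[-1, -4], [1, 3]]
... * rho(a^-1) = [[3, -1], [-2, 1]]  ->  [[5, -3], [-3, 2]]
... * rho(a^-1) = [[3, -1], [-2, 1]]  ->  [[21, -8], [-13, 5]]
... * rho(b^-1) = [[1, 5], [-1, -4]]  ->  [[29, 137], [-18, -85]]
... * rho(b^-1) = [[1, 5], [-1, -4]]  ->  [[-108, -403], [67, 250]]
... * rho(a^-1) = [[3, -1], [-2, 1]]  ->  [[482, -295], [-299, 183]]
... * rho(b^-1) = [[1, 5], [-1, -4]]  ->  [[777, 3590], [-482, -2227]]
... * rho(a^-1) = [[3, -1], [-2, 1]]  ->  [[-4849, 2813], [3008, -1745]]
... * rho(b^-1) = [[1, 5], [-1, -4]]  ->  [[-7662, -35497], [4753, 22020]]
... * rho(b^-1) = [[1, 5], [-1, -4]]  ->  [[27835, 103678], [-17267, -64315]]
... * rho(b^-1) = [[1, 5], [-1, -4]]  ->  [[-75843, -275537], [47048, 170925]]
... * rho(b^-1) = [[1, 5], [-1, -4]]  ->  [[199694, 722933], [-123877, -448460]]
... * rho(a^-1) = [[3, -1], [-2, 1]]  ->  [[-846784, 523239], [525289, -324583]]
... * rho(a^-1) = [[3, -1], [-2, 1]]  ->  [[-3586830, 1370023], [2225033, -849872]]
... * rho(b^-1) = [[1, 5], [-1, -4]]  ->  [[-4956853, -23414242], [3074905, 14524653]]
tr = -4956853 + 14524653 = 9567800

9567800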